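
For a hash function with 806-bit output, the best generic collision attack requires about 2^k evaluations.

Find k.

Step 1: The hash has a 806-bit output.
Step 2: Collision resistance means it should be infeasible to find any x != y with h(x) = h(y).
By the birthday bound, a generic collision search succeeds after about sqrt(2^806) = 2^(806/2) = 2^403 evaluations.
Step 3: Security level = 403 bits.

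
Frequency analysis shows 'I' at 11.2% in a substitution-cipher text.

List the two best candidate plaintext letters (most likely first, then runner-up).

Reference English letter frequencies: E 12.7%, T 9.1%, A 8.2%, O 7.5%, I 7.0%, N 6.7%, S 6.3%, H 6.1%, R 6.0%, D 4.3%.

Step 1: Observed frequency of 'I' is 11.2%.
Step 2: Compute distances to each reference frequency and sort:
  E (12.7%): difference = 1.5% <-- BEST
  T (9.1%): difference = 2.1% <-- RUNNER-UP
  A (8.2%): difference = 3.0%
  O (7.5%): difference = 3.7%
  I (7.0%): difference = 4.2%
Step 3: Most likely is 'E' (12.7%, diff 1.5%); second most likely is 'T' (9.1%, diff 2.1%).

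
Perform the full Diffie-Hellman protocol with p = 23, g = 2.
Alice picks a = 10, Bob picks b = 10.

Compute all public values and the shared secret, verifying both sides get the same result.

Step 1: A = g^a mod p = 2^10 mod 23 = 12.
Step 2: B = g^b mod p = 2^10 mod 23 = 12.
Step 3: Alice computes s = B^a mod p = 12^10 mod 23 = 2.
Step 4: Bob computes s = A^b mod p = 12^10 mod 23 = 2.
Both sides agree: shared secret = 2.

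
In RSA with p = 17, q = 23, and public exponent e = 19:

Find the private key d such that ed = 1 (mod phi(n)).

Step 1: n = 17 * 23 = 391.
Step 2: phi(n) = 16 * 22 = 352.
Step 3: Find d such that 19 * d = 1 (mod 352).
Step 4: d = 19^(-1) mod 352 = 315.
Verification: 19 * 315 = 5985 = 17 * 352 + 1.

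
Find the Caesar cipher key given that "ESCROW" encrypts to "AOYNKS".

Step 1: Compare first letters: E (position 4) -> A (position 0).
Step 2: Shift = (0 - 4) mod 26 = 22.
The shift value is 22.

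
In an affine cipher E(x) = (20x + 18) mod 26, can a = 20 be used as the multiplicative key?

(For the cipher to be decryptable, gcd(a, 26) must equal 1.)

Step 1: Compute gcd(20, 26).
Step 2: gcd(20, 26) = 2.
Since gcd = 2 != 1, 20 shares a common factor with 26, so it cannot be used.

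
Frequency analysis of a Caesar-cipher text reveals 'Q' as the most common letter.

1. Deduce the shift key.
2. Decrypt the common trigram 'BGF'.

Step 1: In English, 'E' is the most frequent letter (12.7%).
Step 2: The most frequent ciphertext letter is 'Q' (position 16).
Step 3: Shift = (16 - 4) mod 26 = 12.
Step 4: Decrypt 'BGF' by shifting back 12:
  B -> P
  G -> U
  F -> T
Step 5: 'BGF' decrypts to 'PUT'.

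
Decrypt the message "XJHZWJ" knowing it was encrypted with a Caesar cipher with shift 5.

Step 1: Reverse the shift by subtracting 5 from each letter position.
  X (position 23) -> position (23-5) mod 26 = 18 -> S
  J (position 9) -> position (9-5) mod 26 = 4 -> E
  H (position 7) -> position (7-5) mod 26 = 2 -> C
  Z (position 25) -> position (25-5) mod 26 = 20 -> U
  W (position 22) -> position (22-5) mod 26 = 17 -> R
  J (position 9) -> position (9-5) mod 26 = 4 -> E
Decrypted message: SECURE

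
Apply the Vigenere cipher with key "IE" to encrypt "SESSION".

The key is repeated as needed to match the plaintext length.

Step 1: Repeat key to match plaintext length:
  Plaintext: SESSION
  Key:       IEIEIEI
Step 2: Encrypt each letter:
  S(18) + I(8) = (18+8) mod 26 = 0 = A
  E(4) + E(4) = (4+4) mod 26 = 8 = I
  S(18) + I(8) = (18+8) mod 26 = 0 = A
  S(18) + E(4) = (18+4) mod 26 = 22 = W
  I(8) + I(8) = (8+8) mod 26 = 16 = Q
  O(14) + E(4) = (14+4) mod 26 = 18 = S
  N(13) + I(8) = (13+8) mod 26 = 21 = V
Ciphertext: AIAWQSV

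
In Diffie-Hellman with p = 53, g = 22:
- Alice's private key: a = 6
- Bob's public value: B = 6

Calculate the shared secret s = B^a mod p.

Step 1: s = B^a mod p = 6^6 mod 53.
  6^1 mod 53 = 6
  6^2 mod 53 = (6 * 6) mod 53 = 36
  6^3 mod 53 = (36 * 6) mod 53 = 4
  6^4 mod 53 = (4 * 6) mod 53 = 24
  6^5 mod 53 = (24 * 6) mod 53 = 38
  6^6 mod 53 = (38 * 6) mod 53 = 16
Result: shared secret = 16.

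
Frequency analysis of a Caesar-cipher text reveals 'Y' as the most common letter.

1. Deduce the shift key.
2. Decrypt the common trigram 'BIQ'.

Step 1: In English, 'E' is the most frequent letter (12.7%).
Step 2: The most frequent ciphertext letter is 'Y' (position 24).
Step 3: Shift = (24 - 4) mod 26 = 20.
Step 4: Decrypt 'BIQ' by shifting back 20:
  B -> H
  I -> O
  Q -> W
Step 5: 'BIQ' decrypts to 'HOW'.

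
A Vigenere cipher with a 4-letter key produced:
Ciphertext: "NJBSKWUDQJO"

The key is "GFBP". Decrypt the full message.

Step 1: Key 'GFBP' has length 4. Extended key: GFBPGFBPGFB
Step 2: Decrypt each position:
  N(13) - G(6) = 7 = H
  J(9) - F(5) = 4 = E
  B(1) - B(1) = 0 = A
  S(18) - P(15) = 3 = D
  K(10) - G(6) = 4 = E
  W(22) - F(5) = 17 = R
  U(20) - B(1) = 19 = T
  D(3) - P(15) = 14 = O
  Q(16) - G(6) = 10 = K
  J(9) - F(5) = 4 = E
  O(14) - B(1) = 13 = N
Plaintext: HEADERTOKEN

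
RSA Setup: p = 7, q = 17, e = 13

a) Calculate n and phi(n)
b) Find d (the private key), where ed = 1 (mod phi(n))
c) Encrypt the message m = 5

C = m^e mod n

Step 1: n = 7 * 17 = 119.
Step 2: phi(n) = (7-1)(17-1) = 6 * 16 = 96.
Step 3: Find d = 13^(-1) mod 96 = 37.
  Verify: 13 * 37 = 481 = 1 (mod 96).
Step 4: C = 5^13 mod 119 = 54.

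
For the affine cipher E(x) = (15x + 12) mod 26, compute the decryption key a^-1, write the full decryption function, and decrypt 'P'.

Step 1: Find a^-1, the modular inverse of 15 mod 26.
Step 2: We need 15 * a^-1 = 1 (mod 26).
Step 3: 15 * 7 = 105 = 4 * 26 + 1, so a^-1 = 7.
Step 4: D(y) = 7(y - 12) mod 26.
Step 5: Apply to 'P' (y = 15): D(15) = 7 * (15 - 12) mod 26 = 7 * 3 mod 26 = 21 -> 'V'.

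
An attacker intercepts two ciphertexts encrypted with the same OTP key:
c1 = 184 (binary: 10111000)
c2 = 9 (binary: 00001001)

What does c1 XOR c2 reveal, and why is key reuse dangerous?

Step 1: c1 XOR c2 = (m1 XOR k) XOR (m2 XOR k).
Step 2: By XOR associativity/commutativity: = m1 XOR m2 XOR k XOR k = m1 XOR m2.
Step 3: 10111000 XOR 00001001 = 10110001 = 177.
Step 4: The key cancels out! An attacker learns m1 XOR m2 = 177, revealing the relationship between plaintexts.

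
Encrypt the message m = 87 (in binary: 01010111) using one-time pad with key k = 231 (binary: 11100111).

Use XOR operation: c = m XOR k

Step 1: Write out the XOR operation bit by bit:
  Message: 01010111
  Key:     11100111
  XOR:     10110000
Step 2: Convert to decimal: 10110000 = 176.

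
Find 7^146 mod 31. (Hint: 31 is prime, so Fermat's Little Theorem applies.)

Step 1: Since 31 is prime, by Fermat's Little Theorem: 7^30 = 1 (mod 31).
Step 2: Reduce exponent: 146 mod 30 = 26.
Step 3: So 7^146 = 7^26 (mod 31).
Step 4: 7^26 mod 31 = 20.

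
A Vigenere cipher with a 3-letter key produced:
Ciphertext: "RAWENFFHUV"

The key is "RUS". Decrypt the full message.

Step 1: Key 'RUS' has length 3. Extended key: RUSRUSRUSR
Step 2: Decrypt each position:
  R(17) - R(17) = 0 = A
  A(0) - U(20) = 6 = G
  W(22) - S(18) = 4 = E
  E(4) - R(17) = 13 = N
  N(13) - U(20) = 19 = T
  F(5) - S(18) = 13 = N
  F(5) - R(17) = 14 = O
  H(7) - U(20) = 13 = N
  U(20) - S(18) = 2 = C
  V(21) - R(17) = 4 = E
Plaintext: AGENTNONCE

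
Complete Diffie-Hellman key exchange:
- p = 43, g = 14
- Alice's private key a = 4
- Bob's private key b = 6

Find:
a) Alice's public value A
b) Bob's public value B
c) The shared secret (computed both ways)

Step 1: A = g^a mod p = 14^4 mod 43 = 17.
Step 2: B = g^b mod p = 14^6 mod 43 = 21.
Step 3: Alice computes s = B^a mod p = 21^4 mod 43 = 35.
Step 4: Bob computes s = A^b mod p = 17^6 mod 43 = 35.
Both sides agree: shared secret = 35.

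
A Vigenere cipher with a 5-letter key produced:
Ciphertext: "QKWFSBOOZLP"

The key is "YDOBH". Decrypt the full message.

Step 1: Key 'YDOBH' has length 5. Extended key: YDOBHYDOBHY
Step 2: Decrypt each position:
  Q(16) - Y(24) = 18 = S
  K(10) - D(3) = 7 = H
  W(22) - O(14) = 8 = I
  F(5) - B(1) = 4 = E
  S(18) - H(7) = 11 = L
  B(1) - Y(24) = 3 = D
  O(14) - D(3) = 11 = L
  O(14) - O(14) = 0 = A
  Z(25) - B(1) = 24 = Y
  L(11) - H(7) = 4 = E
  P(15) - Y(24) = 17 = R
Plaintext: SHIELDLAYER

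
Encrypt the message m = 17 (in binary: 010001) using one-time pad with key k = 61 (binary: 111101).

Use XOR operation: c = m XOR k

Step 1: Write out the XOR operation bit by bit:
  Message: 010001
  Key:     111101
  XOR:     101100
Step 2: Convert to decimal: 101100 = 44.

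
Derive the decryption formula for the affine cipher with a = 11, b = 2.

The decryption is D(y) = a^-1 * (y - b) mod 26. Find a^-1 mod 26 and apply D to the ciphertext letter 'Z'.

Step 1: Find a^-1, the modular inverse of 11 mod 26.
Step 2: We need 11 * a^-1 = 1 (mod 26).
Step 3: 11 * 19 = 209 = 8 * 26 + 1, so a^-1 = 19.
Step 4: D(y) = 19(y - 2) mod 26.
Step 5: Apply to 'Z' (y = 25): D(25) = 19 * (25 - 2) mod 26 = 19 * 23 mod 26 = 21 -> 'V'.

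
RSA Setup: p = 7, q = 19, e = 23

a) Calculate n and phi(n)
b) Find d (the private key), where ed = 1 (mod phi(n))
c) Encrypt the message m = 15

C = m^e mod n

Step 1: n = 7 * 19 = 133.
Step 2: phi(n) = (7-1)(19-1) = 6 * 18 = 108.
Step 3: Find d = 23^(-1) mod 108 = 47.
  Verify: 23 * 47 = 1081 = 1 (mod 108).
Step 4: C = 15^23 mod 133 = 78.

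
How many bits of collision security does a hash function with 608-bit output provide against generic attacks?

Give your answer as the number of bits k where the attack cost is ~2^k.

Step 1: The hash has a 608-bit output.
Step 2: Collision resistance means it should be infeasible to find any x != y with h(x) = h(y).
By the birthday bound, a generic collision search succeeds after about sqrt(2^608) = 2^(608/2) = 2^304 evaluations.
Step 3: Security level = 304 bits.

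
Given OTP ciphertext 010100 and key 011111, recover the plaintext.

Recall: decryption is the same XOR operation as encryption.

Step 1: XOR ciphertext with key:
  Ciphertext: 010100
  Key:        011111
  XOR:        001011
Step 2: Plaintext = 001011 = 11 in decimal.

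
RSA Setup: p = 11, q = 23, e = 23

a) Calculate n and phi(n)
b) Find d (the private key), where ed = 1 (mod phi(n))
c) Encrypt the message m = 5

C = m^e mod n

Step 1: n = 11 * 23 = 253.
Step 2: phi(n) = (11-1)(23-1) = 10 * 22 = 220.
Step 3: Find d = 23^(-1) mod 220 = 67.
  Verify: 23 * 67 = 1541 = 1 (mod 220).
Step 4: C = 5^23 mod 253 = 235.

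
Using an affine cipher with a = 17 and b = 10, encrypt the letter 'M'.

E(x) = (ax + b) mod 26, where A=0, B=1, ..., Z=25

Step 1: Convert 'M' to number: x = 12.
Step 2: E(12) = (17 * 12 + 10) mod 26 = 214 mod 26 = 6.
Step 3: Convert 6 back to letter: G.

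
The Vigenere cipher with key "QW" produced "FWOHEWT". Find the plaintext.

Step 1: Extend key: QWQWQWQ
Step 2: Decrypt each letter (c - k) mod 26:
  F(5) - Q(16) = (5-16) mod 26 = 15 = P
  W(22) - W(22) = (22-22) mod 26 = 0 = A
  O(14) - Q(16) = (14-16) mod 26 = 24 = Y
  H(7) - W(22) = (7-22) mod 26 = 11 = L
  E(4) - Q(16) = (4-16) mod 26 = 14 = O
  W(22) - W(22) = (22-22) mod 26 = 0 = A
  T(19) - Q(16) = (19-16) mod 26 = 3 = D
Plaintext: PAYLOAD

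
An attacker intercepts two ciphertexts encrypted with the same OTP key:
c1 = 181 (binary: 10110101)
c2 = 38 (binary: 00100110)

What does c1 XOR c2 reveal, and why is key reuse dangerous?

Step 1: c1 XOR c2 = (m1 XOR k) XOR (m2 XOR k).
Step 2: By XOR associativity/commutativity: = m1 XOR m2 XOR k XOR k = m1 XOR m2.
Step 3: 10110101 XOR 00100110 = 10010011 = 147.
Step 4: The key cancels out! An attacker learns m1 XOR m2 = 147, revealing the relationship between plaintexts.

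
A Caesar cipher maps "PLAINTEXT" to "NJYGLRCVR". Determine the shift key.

Step 1: Compare first letters: P (position 15) -> N (position 13).
Step 2: Shift = (13 - 15) mod 26 = 24.
The shift value is 24.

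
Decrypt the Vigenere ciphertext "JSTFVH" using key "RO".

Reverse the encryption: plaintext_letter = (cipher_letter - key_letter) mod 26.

Step 1: Extend key: RORORO
Step 2: Decrypt each letter (c - k) mod 26:
  J(9) - R(17) = (9-17) mod 26 = 18 = S
  S(18) - O(14) = (18-14) mod 26 = 4 = E
  T(19) - R(17) = (19-17) mod 26 = 2 = C
  F(5) - O(14) = (5-14) mod 26 = 17 = R
  V(21) - R(17) = (21-17) mod 26 = 4 = E
  H(7) - O(14) = (7-14) mod 26 = 19 = T
Plaintext: SECRET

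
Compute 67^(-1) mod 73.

Step 1: We need x such that 67 * x = 1 (mod 73).
Step 2: Using the extended Euclidean algorithm or trial:
  67 * 12 = 804 = 11 * 73 + 1.
Step 3: Since 804 mod 73 = 1, the inverse is x = 12.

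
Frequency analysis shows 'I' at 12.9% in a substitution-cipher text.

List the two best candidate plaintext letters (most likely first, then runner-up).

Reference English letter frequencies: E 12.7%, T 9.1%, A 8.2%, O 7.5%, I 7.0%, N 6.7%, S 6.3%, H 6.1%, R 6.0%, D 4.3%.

Step 1: Observed frequency of 'I' is 12.9%.
Step 2: Compute distances to each reference frequency and sort:
  E (12.7%): difference = 0.2% <-- BEST
  T (9.1%): difference = 3.8% <-- RUNNER-UP
  A (8.2%): difference = 4.7%
  O (7.5%): difference = 5.4%
  I (7.0%): difference = 5.9%
Step 3: Most likely is 'E' (12.7%, diff 0.2%); second most likely is 'T' (9.1%, diff 3.8%).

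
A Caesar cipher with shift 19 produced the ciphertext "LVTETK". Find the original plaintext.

Step 1: Reverse the shift by subtracting 19 from each letter position.
  L (position 11) -> position (11-19) mod 26 = 18 -> S
  V (position 21) -> position (21-19) mod 26 = 2 -> C
  T (position 19) -> position (19-19) mod 26 = 0 -> A
  E (position 4) -> position (4-19) mod 26 = 11 -> L
  T (position 19) -> position (19-19) mod 26 = 0 -> A
  K (position 10) -> position (10-19) mod 26 = 17 -> R
Decrypted message: SCALAR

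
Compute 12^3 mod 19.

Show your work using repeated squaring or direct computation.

Step 1: Compute 12^3 mod 19 step by step, reducing modulo 19 at each step.
  12^1 mod 19 = 12
  12^2 mod 19 = (12 * 12) mod 19 = 11
  12^3 mod 19 = (11 * 12) mod 19 = 18
Step 2: Result = 18.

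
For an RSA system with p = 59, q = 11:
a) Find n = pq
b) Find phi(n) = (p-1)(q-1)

Step 1: n = p * q = 59 * 11 = 649.
Step 2: phi(n) = (p-1)(q-1) = 58 * 10 = 580.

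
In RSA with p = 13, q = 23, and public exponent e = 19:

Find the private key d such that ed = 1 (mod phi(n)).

Step 1: n = 13 * 23 = 299.
Step 2: phi(n) = 12 * 22 = 264.
Step 3: Find d such that 19 * d = 1 (mod 264).
Step 4: d = 19^(-1) mod 264 = 139.
Verification: 19 * 139 = 2641 = 10 * 264 + 1.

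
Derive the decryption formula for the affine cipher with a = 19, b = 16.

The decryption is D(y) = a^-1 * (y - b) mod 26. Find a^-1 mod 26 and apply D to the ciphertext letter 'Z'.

Step 1: Find a^-1, the modular inverse of 19 mod 26.
Step 2: We need 19 * a^-1 = 1 (mod 26).
Step 3: 19 * 11 = 209 = 8 * 26 + 1, so a^-1 = 11.
Step 4: D(y) = 11(y - 16) mod 26.
Step 5: Apply to 'Z' (y = 25): D(25) = 11 * (25 - 16) mod 26 = 11 * 9 mod 26 = 21 -> 'V'.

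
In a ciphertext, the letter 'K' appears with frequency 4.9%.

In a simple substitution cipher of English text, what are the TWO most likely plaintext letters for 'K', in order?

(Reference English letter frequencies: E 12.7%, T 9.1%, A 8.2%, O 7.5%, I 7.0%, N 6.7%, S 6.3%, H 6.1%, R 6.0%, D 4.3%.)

Step 1: Observed frequency of 'K' is 4.9%.
Step 2: Compute distances to each reference frequency and sort:
  D (4.3%): difference = 0.6% <-- BEST
  R (6.0%): difference = 1.1% <-- RUNNER-UP
  H (6.1%): difference = 1.2%
  S (6.3%): difference = 1.4%
  N (6.7%): difference = 1.8%
Step 3: Most likely is 'D' (4.3%, diff 0.6%); second most likely is 'R' (6.0%, diff 1.1%).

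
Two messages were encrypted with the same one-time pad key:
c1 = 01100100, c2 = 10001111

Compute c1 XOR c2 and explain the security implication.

Step 1: c1 XOR c2 = (m1 XOR k) XOR (m2 XOR k).
Step 2: By XOR associativity/commutativity: = m1 XOR m2 XOR k XOR k = m1 XOR m2.
Step 3: 01100100 XOR 10001111 = 11101011 = 235.
Step 4: The key cancels out! An attacker learns m1 XOR m2 = 235, revealing the relationship between plaintexts.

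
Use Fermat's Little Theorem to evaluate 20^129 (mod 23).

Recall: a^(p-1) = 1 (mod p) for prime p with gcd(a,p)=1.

Step 1: Since 23 is prime, by Fermat's Little Theorem: 20^22 = 1 (mod 23).
Step 2: Reduce exponent: 129 mod 22 = 19.
Step 3: So 20^129 = 20^19 (mod 23).
Step 4: 20^19 mod 23 = 17.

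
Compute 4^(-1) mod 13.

Step 1: We need x such that 4 * x = 1 (mod 13).
Step 2: Using the extended Euclidean algorithm or trial:
  4 * 10 = 40 = 3 * 13 + 1.
Step 3: Since 40 mod 13 = 1, the inverse is x = 10.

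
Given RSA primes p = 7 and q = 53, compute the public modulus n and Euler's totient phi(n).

Step 1: n = p * q = 7 * 53 = 371.
Step 2: phi(n) = (p-1)(q-1) = 6 * 52 = 312.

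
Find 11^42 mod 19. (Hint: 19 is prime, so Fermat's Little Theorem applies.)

Step 1: Since 19 is prime, by Fermat's Little Theorem: 11^18 = 1 (mod 19).
Step 2: Reduce exponent: 42 mod 18 = 6.
Step 3: So 11^42 = 11^6 (mod 19).
Step 4: 11^6 mod 19 = 1.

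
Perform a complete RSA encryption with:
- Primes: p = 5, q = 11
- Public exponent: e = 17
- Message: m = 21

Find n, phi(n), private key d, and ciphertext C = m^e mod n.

Step 1: n = 5 * 11 = 55.
Step 2: phi(n) = (5-1)(11-1) = 4 * 10 = 40.
Step 3: Find d = 17^(-1) mod 40 = 33.
  Verify: 17 * 33 = 561 = 1 (mod 40).
Step 4: C = 21^17 mod 55 = 21.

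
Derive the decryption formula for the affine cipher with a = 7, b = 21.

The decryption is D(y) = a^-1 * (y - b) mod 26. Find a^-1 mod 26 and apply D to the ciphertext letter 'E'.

Step 1: Find a^-1, the modular inverse of 7 mod 26.
Step 2: We need 7 * a^-1 = 1 (mod 26).
Step 3: 7 * 15 = 105 = 4 * 26 + 1, so a^-1 = 15.
Step 4: D(y) = 15(y - 21) mod 26.
Step 5: Apply to 'E' (y = 4): D(4) = 15 * (4 - 21) mod 26 = 15 * -17 mod 26 = 5 -> 'F'.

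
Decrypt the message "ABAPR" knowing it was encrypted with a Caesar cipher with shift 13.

Step 1: Reverse the shift by subtracting 13 from each letter position.
  A (position 0) -> position (0-13) mod 26 = 13 -> N
  B (position 1) -> position (1-13) mod 26 = 14 -> O
  A (position 0) -> position (0-13) mod 26 = 13 -> N
  P (position 15) -> position (15-13) mod 26 = 2 -> C
  R (position 17) -> position (17-13) mod 26 = 4 -> E
Decrypted message: NONCE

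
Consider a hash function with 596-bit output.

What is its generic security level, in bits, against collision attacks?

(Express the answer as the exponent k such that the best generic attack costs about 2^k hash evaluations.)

Step 1: The hash has a 596-bit output.
Step 2: Collision resistance means it should be infeasible to find any x != y with h(x) = h(y).
By the birthday bound, a generic collision search succeeds after about sqrt(2^596) = 2^(596/2) = 2^298 evaluations.
Step 3: Security level = 298 bits.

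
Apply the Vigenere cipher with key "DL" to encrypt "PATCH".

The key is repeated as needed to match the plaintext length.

Step 1: Repeat key to match plaintext length:
  Plaintext: PATCH
  Key:       DLDLD
Step 2: Encrypt each letter:
  P(15) + D(3) = (15+3) mod 26 = 18 = S
  A(0) + L(11) = (0+11) mod 26 = 11 = L
  T(19) + D(3) = (19+3) mod 26 = 22 = W
  C(2) + L(11) = (2+11) mod 26 = 13 = N
  H(7) + D(3) = (7+3) mod 26 = 10 = K
Ciphertext: SLWNK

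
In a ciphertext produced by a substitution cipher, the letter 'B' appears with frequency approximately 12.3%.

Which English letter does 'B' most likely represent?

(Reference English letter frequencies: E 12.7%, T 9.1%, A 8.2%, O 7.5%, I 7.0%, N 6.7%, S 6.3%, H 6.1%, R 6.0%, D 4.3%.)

Step 1: The observed frequency is 12.3%.
Step 2: Compare with English frequencies:
  E: 12.7% (difference: 0.4%) <-- closest
  T: 9.1% (difference: 3.2%)
  A: 8.2% (difference: 4.1%)
  O: 7.5% (difference: 4.8%)
  I: 7.0% (difference: 5.3%)
  N: 6.7% (difference: 5.6%)
  S: 6.3% (difference: 6.0%)
  H: 6.1% (difference: 6.2%)
  R: 6.0% (difference: 6.3%)
  D: 4.3% (difference: 8.0%)
Step 3: 'B' most likely represents 'E' (frequency 12.7%).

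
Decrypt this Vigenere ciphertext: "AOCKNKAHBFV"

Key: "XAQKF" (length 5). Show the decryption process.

Step 1: Key 'XAQKF' has length 5. Extended key: XAQKFXAQKFX
Step 2: Decrypt each position:
  A(0) - X(23) = 3 = D
  O(14) - A(0) = 14 = O
  C(2) - Q(16) = 12 = M
  K(10) - K(10) = 0 = A
  N(13) - F(5) = 8 = I
  K(10) - X(23) = 13 = N
  A(0) - A(0) = 0 = A
  H(7) - Q(16) = 17 = R
  B(1) - K(10) = 17 = R
  F(5) - F(5) = 0 = A
  V(21) - X(23) = 24 = Y
Plaintext: DOMAINARRAY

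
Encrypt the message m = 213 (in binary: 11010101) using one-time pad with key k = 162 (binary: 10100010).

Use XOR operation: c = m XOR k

Step 1: Write out the XOR operation bit by bit:
  Message: 11010101
  Key:     10100010
  XOR:     01110111
Step 2: Convert to decimal: 01110111 = 119.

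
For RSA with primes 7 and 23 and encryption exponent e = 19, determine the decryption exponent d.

Step 1: n = 7 * 23 = 161.
Step 2: phi(n) = 6 * 22 = 132.
Step 3: Find d such that 19 * d = 1 (mod 132).
Step 4: d = 19^(-1) mod 132 = 7.
Verification: 19 * 7 = 133 = 1 * 132 + 1.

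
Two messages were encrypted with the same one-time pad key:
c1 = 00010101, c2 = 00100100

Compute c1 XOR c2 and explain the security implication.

Step 1: c1 XOR c2 = (m1 XOR k) XOR (m2 XOR k).
Step 2: By XOR associativity/commutativity: = m1 XOR m2 XOR k XOR k = m1 XOR m2.
Step 3: 00010101 XOR 00100100 = 00110001 = 49.
Step 4: The key cancels out! An attacker learns m1 XOR m2 = 49, revealing the relationship between plaintexts.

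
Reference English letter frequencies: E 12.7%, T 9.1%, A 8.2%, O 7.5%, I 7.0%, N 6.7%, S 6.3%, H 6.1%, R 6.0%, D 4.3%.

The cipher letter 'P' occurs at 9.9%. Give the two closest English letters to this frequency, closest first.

Step 1: Observed frequency of 'P' is 9.9%.
Step 2: Compute distances to each reference frequency and sort:
  T (9.1%): difference = 0.8% <-- BEST
  A (8.2%): difference = 1.7% <-- RUNNER-UP
  O (7.5%): difference = 2.4%
  E (12.7%): difference = 2.8%
  I (7.0%): difference = 2.9%
Step 3: Most likely is 'T' (9.1%, diff 0.8%); second most likely is 'A' (8.2%, diff 1.7%).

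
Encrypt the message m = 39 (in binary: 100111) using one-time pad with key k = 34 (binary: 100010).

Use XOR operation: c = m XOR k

Step 1: Write out the XOR operation bit by bit:
  Message: 100111
  Key:     100010
  XOR:     000101
Step 2: Convert to decimal: 000101 = 5.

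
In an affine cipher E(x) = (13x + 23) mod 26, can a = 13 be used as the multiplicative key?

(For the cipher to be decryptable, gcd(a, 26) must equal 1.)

Step 1: Compute gcd(13, 26).
Step 2: gcd(13, 26) = 13.
Since gcd = 13 != 1, 13 shares a common factor with 26, so it cannot be used.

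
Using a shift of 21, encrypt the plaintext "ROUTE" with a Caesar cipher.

Step 1: For each letter, shift forward by 21 positions (mod 26).
  R (position 17) -> position (17+21) mod 26 = 12 -> M
  O (position 14) -> position (14+21) mod 26 = 9 -> J
  U (position 20) -> position (20+21) mod 26 = 15 -> P
  T (position 19) -> position (19+21) mod 26 = 14 -> O
  E (position 4) -> position (4+21) mod 26 = 25 -> Z
Result: MJPOZ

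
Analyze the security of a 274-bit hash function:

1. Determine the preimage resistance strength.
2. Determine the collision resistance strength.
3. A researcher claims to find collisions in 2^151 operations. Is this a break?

Step 1: Preimage resistance requires brute-force of 2^274 operations.
Step 2: Collision resistance (birthday bound) = 2^(274/2) = 2^137.
Step 3: The claimed attack costs 2^151 operations.
Step 4: Since 2^151 >= 2^137, the claimed attack is no faster than the generic birthday attack, so this does not break collision resistance.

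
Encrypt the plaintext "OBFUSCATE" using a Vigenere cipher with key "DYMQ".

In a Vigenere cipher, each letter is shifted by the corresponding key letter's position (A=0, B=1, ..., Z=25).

Step 1: Repeat key to match plaintext length:
  Plaintext: OBFUSCATE
  Key:       DYMQDYMQD
Step 2: Encrypt each letter:
  O(14) + D(3) = (14+3) mod 26 = 17 = R
  B(1) + Y(24) = (1+24) mod 26 = 25 = Z
  F(5) + M(12) = (5+12) mod 26 = 17 = R
  U(20) + Q(16) = (20+16) mod 26 = 10 = K
  S(18) + D(3) = (18+3) mod 26 = 21 = V
  C(2) + Y(24) = (2+24) mod 26 = 0 = A
  A(0) + M(12) = (0+12) mod 26 = 12 = M
  T(19) + Q(16) = (19+16) mod 26 = 9 = J
  E(4) + D(3) = (4+3) mod 26 = 7 = H
Ciphertext: RZRKVAMJH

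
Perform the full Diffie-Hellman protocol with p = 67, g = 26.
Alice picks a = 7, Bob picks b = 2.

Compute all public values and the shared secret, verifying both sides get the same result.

Step 1: A = g^a mod p = 26^7 mod 67 = 55.
Step 2: B = g^b mod p = 26^2 mod 67 = 6.
Step 3: Alice computes s = B^a mod p = 6^7 mod 67 = 10.
Step 4: Bob computes s = A^b mod p = 55^2 mod 67 = 10.
Both sides agree: shared secret = 10.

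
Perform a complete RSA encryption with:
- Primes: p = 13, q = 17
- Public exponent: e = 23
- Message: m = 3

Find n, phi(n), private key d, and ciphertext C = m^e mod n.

Step 1: n = 13 * 17 = 221.
Step 2: phi(n) = (13-1)(17-1) = 12 * 16 = 192.
Step 3: Find d = 23^(-1) mod 192 = 167.
  Verify: 23 * 167 = 3841 = 1 (mod 192).
Step 4: C = 3^23 mod 221 = 113.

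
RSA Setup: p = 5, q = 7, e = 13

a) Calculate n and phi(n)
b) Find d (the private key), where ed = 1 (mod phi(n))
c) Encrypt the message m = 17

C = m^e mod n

Step 1: n = 5 * 7 = 35.
Step 2: phi(n) = (5-1)(7-1) = 4 * 6 = 24.
Step 3: Find d = 13^(-1) mod 24 = 13.
  Verify: 13 * 13 = 169 = 1 (mod 24).
Step 4: C = 17^13 mod 35 = 17.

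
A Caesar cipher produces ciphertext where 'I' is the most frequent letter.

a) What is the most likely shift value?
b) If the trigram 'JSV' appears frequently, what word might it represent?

Step 1: In English, 'E' is the most frequent letter (12.7%).
Step 2: The most frequent ciphertext letter is 'I' (position 8).
Step 3: Shift = (8 - 4) mod 26 = 4.
Step 4: Decrypt 'JSV' by shifting back 4:
  J -> F
  S -> O
  V -> R
Step 5: 'JSV' decrypts to 'FOR'.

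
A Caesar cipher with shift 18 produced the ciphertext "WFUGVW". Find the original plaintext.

Step 1: Reverse the shift by subtracting 18 from each letter position.
  W (position 22) -> position (22-18) mod 26 = 4 -> E
  F (position 5) -> position (5-18) mod 26 = 13 -> N
  U (position 20) -> position (20-18) mod 26 = 2 -> C
  G (position 6) -> position (6-18) mod 26 = 14 -> O
  V (position 21) -> position (21-18) mod 26 = 3 -> D
  W (position 22) -> position (22-18) mod 26 = 4 -> E
Decrypted message: ENCODE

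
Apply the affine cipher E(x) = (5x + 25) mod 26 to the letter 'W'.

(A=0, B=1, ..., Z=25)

Step 1: Convert 'W' to number: x = 22.
Step 2: E(22) = (5 * 22 + 25) mod 26 = 135 mod 26 = 5.
Step 3: Convert 5 back to letter: F.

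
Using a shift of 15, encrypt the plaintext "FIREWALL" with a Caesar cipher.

Step 1: For each letter, shift forward by 15 positions (mod 26).
  F (position 5) -> position (5+15) mod 26 = 20 -> U
  I (position 8) -> position (8+15) mod 26 = 23 -> X
  R (position 17) -> position (17+15) mod 26 = 6 -> G
  E (position 4) -> position (4+15) mod 26 = 19 -> T
  W (position 22) -> position (22+15) mod 26 = 11 -> L
  A (position 0) -> position (0+15) mod 26 = 15 -> P
  L (position 11) -> position (11+15) mod 26 = 0 -> A
  L (position 11) -> position (11+15) mod 26 = 0 -> A
Result: UXGTLPAA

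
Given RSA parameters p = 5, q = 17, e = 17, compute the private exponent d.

Step 1: n = 5 * 17 = 85.
Step 2: phi(n) = 4 * 16 = 64.
Step 3: Find d such that 17 * d = 1 (mod 64).
Step 4: d = 17^(-1) mod 64 = 49.
Verification: 17 * 49 = 833 = 13 * 64 + 1.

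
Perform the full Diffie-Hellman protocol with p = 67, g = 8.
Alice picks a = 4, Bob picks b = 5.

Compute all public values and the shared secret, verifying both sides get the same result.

Step 1: A = g^a mod p = 8^4 mod 67 = 9.
Step 2: B = g^b mod p = 8^5 mod 67 = 5.
Step 3: Alice computes s = B^a mod p = 5^4 mod 67 = 22.
Step 4: Bob computes s = A^b mod p = 9^5 mod 67 = 22.
Both sides agree: shared secret = 22.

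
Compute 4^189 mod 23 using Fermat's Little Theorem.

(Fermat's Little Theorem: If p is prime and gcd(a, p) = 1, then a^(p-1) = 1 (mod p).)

Step 1: Since 23 is prime, by Fermat's Little Theorem: 4^22 = 1 (mod 23).
Step 2: Reduce exponent: 189 mod 22 = 13.
Step 3: So 4^189 = 4^13 (mod 23).
Step 4: 4^13 mod 23 = 16.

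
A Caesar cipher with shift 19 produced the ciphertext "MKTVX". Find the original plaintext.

Step 1: Reverse the shift by subtracting 19 from each letter position.
  M (position 12) -> position (12-19) mod 26 = 19 -> T
  K (position 10) -> position (10-19) mod 26 = 17 -> R
  T (position 19) -> position (19-19) mod 26 = 0 -> A
  V (position 21) -> position (21-19) mod 26 = 2 -> C
  X (position 23) -> position (23-19) mod 26 = 4 -> E
Decrypted message: TRACE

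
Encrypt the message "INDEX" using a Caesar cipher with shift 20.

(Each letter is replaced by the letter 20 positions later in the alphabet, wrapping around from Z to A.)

Step 1: For each letter, shift forward by 20 positions (mod 26).
  I (position 8) -> position (8+20) mod 26 = 2 -> C
  N (position 13) -> position (13+20) mod 26 = 7 -> H
  D (position 3) -> position (3+20) mod 26 = 23 -> X
  E (position 4) -> position (4+20) mod 26 = 24 -> Y
  X (position 23) -> position (23+20) mod 26 = 17 -> R
Result: CHXYR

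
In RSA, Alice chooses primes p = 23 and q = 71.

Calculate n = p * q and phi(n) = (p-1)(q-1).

Step 1: n = p * q = 23 * 71 = 1633.
Step 2: phi(n) = (p-1)(q-1) = 22 * 70 = 1540.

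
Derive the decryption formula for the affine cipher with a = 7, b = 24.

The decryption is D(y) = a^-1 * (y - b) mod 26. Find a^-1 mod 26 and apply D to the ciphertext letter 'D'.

Step 1: Find a^-1, the modular inverse of 7 mod 26.
Step 2: We need 7 * a^-1 = 1 (mod 26).
Step 3: 7 * 15 = 105 = 4 * 26 + 1, so a^-1 = 15.
Step 4: D(y) = 15(y - 24) mod 26.
Step 5: Apply to 'D' (y = 3): D(3) = 15 * (3 - 24) mod 26 = 15 * -21 mod 26 = 23 -> 'X'.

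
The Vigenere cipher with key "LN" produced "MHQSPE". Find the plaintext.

Step 1: Extend key: LNLNLN
Step 2: Decrypt each letter (c - k) mod 26:
  M(12) - L(11) = (12-11) mod 26 = 1 = B
  H(7) - N(13) = (7-13) mod 26 = 20 = U
  Q(16) - L(11) = (16-11) mod 26 = 5 = F
  S(18) - N(13) = (18-13) mod 26 = 5 = F
  P(15) - L(11) = (15-11) mod 26 = 4 = E
  E(4) - N(13) = (4-13) mod 26 = 17 = R
Plaintext: BUFFER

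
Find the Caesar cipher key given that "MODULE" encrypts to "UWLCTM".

Step 1: Compare first letters: M (position 12) -> U (position 20).
Step 2: Shift = (20 - 12) mod 26 = 8.
The shift value is 8.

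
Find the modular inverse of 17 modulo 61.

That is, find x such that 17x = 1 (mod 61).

Step 1: We need x such that 17 * x = 1 (mod 61).
Step 2: Using the extended Euclidean algorithm or trial:
  17 * 18 = 306 = 5 * 61 + 1.
Step 3: Since 306 mod 61 = 1, the inverse is x = 18.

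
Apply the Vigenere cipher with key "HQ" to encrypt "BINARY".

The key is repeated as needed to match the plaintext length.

Step 1: Repeat key to match plaintext length:
  Plaintext: BINARY
  Key:       HQHQHQ
Step 2: Encrypt each letter:
  B(1) + H(7) = (1+7) mod 26 = 8 = I
  I(8) + Q(16) = (8+16) mod 26 = 24 = Y
  N(13) + H(7) = (13+7) mod 26 = 20 = U
  A(0) + Q(16) = (0+16) mod 26 = 16 = Q
  R(17) + H(7) = (17+7) mod 26 = 24 = Y
  Y(24) + Q(16) = (24+16) mod 26 = 14 = O
Ciphertext: IYUQYO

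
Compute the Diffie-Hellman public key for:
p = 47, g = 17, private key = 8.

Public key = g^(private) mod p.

Step 1: A = g^a mod p = 17^8 mod 47.
  17^1 mod 47 = 17
  17^2 mod 47 = (17 * 17) mod 47 = 7
  17^3 mod 47 = (7 * 17) mod 47 = 25
  17^4 mod 47 = (25 * 17) mod 47 = 2
  17^5 mod 47 = (2 * 17) mod 47 = 34
  17^6 mod 47 = (34 * 17) mod 47 = 14
  17^7 mod 47 = (14 * 17) mod 47 = 3
  17^8 mod 47 = (3 * 17) mod 47 = 4
Result: A = 4.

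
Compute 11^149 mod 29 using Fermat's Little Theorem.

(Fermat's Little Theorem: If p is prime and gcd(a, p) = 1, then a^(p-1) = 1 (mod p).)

Step 1: Since 29 is prime, by Fermat's Little Theorem: 11^28 = 1 (mod 29).
Step 2: Reduce exponent: 149 mod 28 = 9.
Step 3: So 11^149 = 11^9 (mod 29).
Step 4: 11^9 mod 29 = 2.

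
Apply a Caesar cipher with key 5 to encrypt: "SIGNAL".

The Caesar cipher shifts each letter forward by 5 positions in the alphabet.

Step 1: For each letter, shift forward by 5 positions (mod 26).
  S (position 18) -> position (18+5) mod 26 = 23 -> X
  I (position 8) -> position (8+5) mod 26 = 13 -> N
  G (position 6) -> position (6+5) mod 26 = 11 -> L
  N (position 13) -> position (13+5) mod 26 = 18 -> S
  A (position 0) -> position (0+5) mod 26 = 5 -> F
  L (position 11) -> position (11+5) mod 26 = 16 -> Q
Result: XNLSFQ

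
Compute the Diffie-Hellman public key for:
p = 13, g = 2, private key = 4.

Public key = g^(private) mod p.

Step 1: A = g^a mod p = 2^4 mod 13.
  2^1 mod 13 = 2
  2^2 mod 13 = (2 * 2) mod 13 = 4
  2^3 mod 13 = (4 * 2) mod 13 = 8
  2^4 mod 13 = (8 * 2) mod 13 = 3
Result: A = 3.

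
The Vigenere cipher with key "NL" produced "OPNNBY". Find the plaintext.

Step 1: Extend key: NLNLNL
Step 2: Decrypt each letter (c - k) mod 26:
  O(14) - N(13) = (14-13) mod 26 = 1 = B
  P(15) - L(11) = (15-11) mod 26 = 4 = E
  N(13) - N(13) = (13-13) mod 26 = 0 = A
  N(13) - L(11) = (13-11) mod 26 = 2 = C
  B(1) - N(13) = (1-13) mod 26 = 14 = O
  Y(24) - L(11) = (24-11) mod 26 = 13 = N
Plaintext: BEACON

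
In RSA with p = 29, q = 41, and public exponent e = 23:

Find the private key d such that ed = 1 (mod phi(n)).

Step 1: n = 29 * 41 = 1189.
Step 2: phi(n) = 28 * 40 = 1120.
Step 3: Find d such that 23 * d = 1 (mod 1120).
Step 4: d = 23^(-1) mod 1120 = 487.
Verification: 23 * 487 = 11201 = 10 * 1120 + 1.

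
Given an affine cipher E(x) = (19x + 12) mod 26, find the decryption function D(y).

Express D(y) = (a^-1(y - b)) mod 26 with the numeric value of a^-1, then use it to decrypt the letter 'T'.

Step 1: Find a^-1, the modular inverse of 19 mod 26.
Step 2: We need 19 * a^-1 = 1 (mod 26).
Step 3: 19 * 11 = 209 = 8 * 26 + 1, so a^-1 = 11.
Step 4: D(y) = 11(y - 12) mod 26.
Step 5: Apply to 'T' (y = 19): D(19) = 11 * (19 - 12) mod 26 = 11 * 7 mod 26 = 25 -> 'Z'.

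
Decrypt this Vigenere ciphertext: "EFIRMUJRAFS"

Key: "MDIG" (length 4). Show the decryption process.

Step 1: Key 'MDIG' has length 4. Extended key: MDIGMDIGMDI
Step 2: Decrypt each position:
  E(4) - M(12) = 18 = S
  F(5) - D(3) = 2 = C
  I(8) - I(8) = 0 = A
  R(17) - G(6) = 11 = L
  M(12) - M(12) = 0 = A
  U(20) - D(3) = 17 = R
  J(9) - I(8) = 1 = B
  R(17) - G(6) = 11 = L
  A(0) - M(12) = 14 = O
  F(5) - D(3) = 2 = C
  S(18) - I(8) = 10 = K
Plaintext: SCALARBLOCK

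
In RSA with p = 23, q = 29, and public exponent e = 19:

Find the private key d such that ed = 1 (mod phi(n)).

Step 1: n = 23 * 29 = 667.
Step 2: phi(n) = 22 * 28 = 616.
Step 3: Find d such that 19 * d = 1 (mod 616).
Step 4: d = 19^(-1) mod 616 = 227.
Verification: 19 * 227 = 4313 = 7 * 616 + 1.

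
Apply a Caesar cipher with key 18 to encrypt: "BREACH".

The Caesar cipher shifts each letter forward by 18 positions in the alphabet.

Step 1: For each letter, shift forward by 18 positions (mod 26).
  B (position 1) -> position (1+18) mod 26 = 19 -> T
  R (position 17) -> position (17+18) mod 26 = 9 -> J
  E (position 4) -> position (4+18) mod 26 = 22 -> W
  A (position 0) -> position (0+18) mod 26 = 18 -> S
  C (position 2) -> position (2+18) mod 26 = 20 -> U
  H (position 7) -> position (7+18) mod 26 = 25 -> Z
Result: TJWSUZ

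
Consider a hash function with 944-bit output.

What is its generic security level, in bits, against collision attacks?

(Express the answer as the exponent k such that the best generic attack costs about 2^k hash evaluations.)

Step 1: The hash has a 944-bit output.
Step 2: Collision resistance means it should be infeasible to find any x != y with h(x) = h(y).
By the birthday bound, a generic collision search succeeds after about sqrt(2^944) = 2^(944/2) = 2^472 evaluations.
Step 3: Security level = 472 bits.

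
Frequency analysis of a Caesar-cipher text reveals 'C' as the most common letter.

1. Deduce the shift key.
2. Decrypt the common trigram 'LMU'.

Step 1: In English, 'E' is the most frequent letter (12.7%).
Step 2: The most frequent ciphertext letter is 'C' (position 2).
Step 3: Shift = (2 - 4) mod 26 = 24.
Step 4: Decrypt 'LMU' by shifting back 24:
  L -> N
  M -> O
  U -> W
Step 5: 'LMU' decrypts to 'NOW'.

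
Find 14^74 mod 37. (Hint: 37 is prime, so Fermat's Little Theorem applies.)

Step 1: Since 37 is prime, by Fermat's Little Theorem: 14^36 = 1 (mod 37).
Step 2: Reduce exponent: 74 mod 36 = 2.
Step 3: So 14^74 = 14^2 (mod 37).
Step 4: 14^2 mod 37 = 11.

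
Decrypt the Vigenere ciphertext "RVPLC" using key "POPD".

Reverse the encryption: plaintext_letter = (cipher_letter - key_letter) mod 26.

Step 1: Extend key: POPDP
Step 2: Decrypt each letter (c - k) mod 26:
  R(17) - P(15) = (17-15) mod 26 = 2 = C
  V(21) - O(14) = (21-14) mod 26 = 7 = H
  P(15) - P(15) = (15-15) mod 26 = 0 = A
  L(11) - D(3) = (11-3) mod 26 = 8 = I
  C(2) - P(15) = (2-15) mod 26 = 13 = N
Plaintext: CHAIN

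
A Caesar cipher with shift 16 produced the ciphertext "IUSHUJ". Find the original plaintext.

Step 1: Reverse the shift by subtracting 16 from each letter position.
  I (position 8) -> position (8-16) mod 26 = 18 -> S
  U (position 20) -> position (20-16) mod 26 = 4 -> E
  S (position 18) -> position (18-16) mod 26 = 2 -> C
  H (position 7) -> position (7-16) mod 26 = 17 -> R
  U (position 20) -> position (20-16) mod 26 = 4 -> E
  J (position 9) -> position (9-16) mod 26 = 19 -> T
Decrypted message: SECRET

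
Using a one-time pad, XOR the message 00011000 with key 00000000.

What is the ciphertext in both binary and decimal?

Step 1: Write out the XOR operation bit by bit:
  Message: 00011000
  Key:     00000000
  XOR:     00011000
Step 2: Convert to decimal: 00011000 = 24.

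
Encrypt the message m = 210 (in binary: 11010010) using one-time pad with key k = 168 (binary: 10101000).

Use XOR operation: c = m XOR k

Step 1: Write out the XOR operation bit by bit:
  Message: 11010010
  Key:     10101000
  XOR:     01111010
Step 2: Convert to decimal: 01111010 = 122.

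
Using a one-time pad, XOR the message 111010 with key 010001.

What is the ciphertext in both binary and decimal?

Step 1: Write out the XOR operation bit by bit:
  Message: 111010
  Key:     010001
  XOR:     101011
Step 2: Convert to decimal: 101011 = 43.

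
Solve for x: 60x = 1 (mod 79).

Step 1: We need x such that 60 * x = 1 (mod 79).
Step 2: Using the extended Euclidean algorithm or trial:
  60 * 54 = 3240 = 41 * 79 + 1.
Step 3: Since 3240 mod 79 = 1, the inverse is x = 54.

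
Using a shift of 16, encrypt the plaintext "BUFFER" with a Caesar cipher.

Step 1: For each letter, shift forward by 16 positions (mod 26).
  B (position 1) -> position (1+16) mod 26 = 17 -> R
  U (position 20) -> position (20+16) mod 26 = 10 -> K
  F (position 5) -> position (5+16) mod 26 = 21 -> V
  F (position 5) -> position (5+16) mod 26 = 21 -> V
  E (position 4) -> position (4+16) mod 26 = 20 -> U
  R (position 17) -> position (17+16) mod 26 = 7 -> H
Result: RKVVUH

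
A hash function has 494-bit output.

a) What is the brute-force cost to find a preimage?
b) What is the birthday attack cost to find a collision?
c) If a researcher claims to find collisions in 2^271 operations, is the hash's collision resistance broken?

Step 1: Preimage resistance requires brute-force of 2^494 operations.
Step 2: Collision resistance (birthday bound) = 2^(494/2) = 2^247.
Step 3: The claimed attack costs 2^271 operations.
Step 4: Since 2^271 >= 2^247, the claimed attack is no faster than the generic birthday attack, so this does not break collision resistance.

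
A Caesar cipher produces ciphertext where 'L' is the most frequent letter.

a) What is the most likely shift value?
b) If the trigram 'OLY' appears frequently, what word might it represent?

Step 1: In English, 'E' is the most frequent letter (12.7%).
Step 2: The most frequent ciphertext letter is 'L' (position 11).
Step 3: Shift = (11 - 4) mod 26 = 7.
Step 4: Decrypt 'OLY' by shifting back 7:
  O -> H
  L -> E
  Y -> R
Step 5: 'OLY' decrypts to 'HER'.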